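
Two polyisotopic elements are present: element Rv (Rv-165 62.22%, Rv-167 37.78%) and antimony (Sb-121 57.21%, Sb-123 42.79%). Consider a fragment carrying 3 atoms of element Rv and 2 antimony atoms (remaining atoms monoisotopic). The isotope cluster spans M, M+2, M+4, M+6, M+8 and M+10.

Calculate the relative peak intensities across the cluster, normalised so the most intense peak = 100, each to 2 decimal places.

22.78 : 75.56 : 100.00 : 66.00 : 21.72 : 2.85

Element Rv pattern (n=3): 0.24087405 : 0.43877636 : 0.26642512 : 0.05392447
Antimony pattern (n=2): 0.32729841 : 0.48960318 : 0.18309841
Convolve the two distributions (both contribute in 2-u steps):
  M: 0.24087405×0.32729841 = 0.078838
  M+2: 0.24087405×0.48960318 + 0.43877636×0.32729841 = 0.261544
  M+4: 0.24087405×0.18309841 + 0.43877636×0.48960318 + 0.26642512×0.32729841 = 0.346130
  M+6: 0.43877636×0.18309841 + 0.26642512×0.48960318 + 0.05392447×0.32729841 = 0.228431
  M+8: 0.26642512×0.18309841 + 0.05392447×0.48960318 = 0.075184
  M+10: 0.05392447×0.18309841 = 0.009873
Scale to base peak (0.346130) = 100: 22.78 : 75.56 : 100.00 : 66.00 : 21.72 : 2.85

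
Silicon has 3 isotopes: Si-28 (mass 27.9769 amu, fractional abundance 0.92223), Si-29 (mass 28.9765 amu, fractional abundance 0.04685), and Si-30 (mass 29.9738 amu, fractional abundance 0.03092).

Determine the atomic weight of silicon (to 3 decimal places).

The abundance-weighted mean is 0.92223 × 27.9769 + 0.04685 × 28.9765 + 0.03092 × 29.9738
= 25.80114 + 1.35755 + 0.92679 = 28.08548 amu

28.085 amu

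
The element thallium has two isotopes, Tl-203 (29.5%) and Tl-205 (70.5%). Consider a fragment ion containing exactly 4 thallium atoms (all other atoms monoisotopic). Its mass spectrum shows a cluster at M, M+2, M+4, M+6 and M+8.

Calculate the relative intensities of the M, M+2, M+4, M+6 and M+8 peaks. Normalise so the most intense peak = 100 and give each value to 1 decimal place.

1.8 : 17.5 : 62.8 : 100.0 : 59.7

Expanding (0.295 + 0.705)^4:
P(M) = 0.295^4 = 0.007573
P(M+2) = 4 × 0.295^3 × 0.705^1 = 0.072396
P(M+4) = 6 × 0.295^2 × 0.705^2 = 0.259522
P(M+6) = 4 × 0.295^1 × 0.705^3 = 0.413475
P(M+8) = 0.705^4 = 0.247034
The M+6 peak is largest (0.413475); scaling to 100 gives 1.8 : 17.5 : 62.8 : 100.0 : 59.7.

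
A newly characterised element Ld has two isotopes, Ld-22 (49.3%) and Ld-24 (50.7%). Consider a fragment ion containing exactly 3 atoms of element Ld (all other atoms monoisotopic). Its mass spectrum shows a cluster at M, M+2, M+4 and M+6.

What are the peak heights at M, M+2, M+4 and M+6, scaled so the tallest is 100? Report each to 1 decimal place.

31.5 : 97.2 : 100.0 : 34.3

Each Ld atom is independently Ld-22 (p = 0.493) or Ld-24 (q = 0.507); the cluster is the binomial expansion (p + q)^3.
P(M) = 0.493^3 = 0.119823
P(M+2) = 3 × 0.493^2 × 0.507^1 = 0.369678
P(M+4) = 3 × 0.493^1 × 0.507^2 = 0.380175
P(M+6) = 0.507^3 = 0.130324
The M+4 peak is largest (0.380175); scaling to 100 gives 31.5 : 97.2 : 100.0 : 34.3.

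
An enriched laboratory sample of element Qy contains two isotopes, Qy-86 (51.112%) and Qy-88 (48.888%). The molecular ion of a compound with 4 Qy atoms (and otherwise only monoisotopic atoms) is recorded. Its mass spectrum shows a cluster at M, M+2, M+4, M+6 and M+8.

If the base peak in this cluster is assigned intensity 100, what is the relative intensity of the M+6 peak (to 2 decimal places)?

Binomial terms of (0.51112 + 0.48888)^4: M 0.0682, M+2 0.2611, M+4 0.3746, M+6 0.2389, M+8 0.0571 → M+4 is the base peak.
P(M+4) = C(4,2) × 0.51112^2 × 0.48888^2 = 6 × 0.26124365 × 0.23900365 = 0.374629 (base)
P(M+6) = C(4,3) × 0.51112^1 × 0.48888^3 = 4 × 0.51112 × 0.11684411 = 0.238885
Relative intensity = 0.238885 / 0.374629 × 100 = 63.77

63.77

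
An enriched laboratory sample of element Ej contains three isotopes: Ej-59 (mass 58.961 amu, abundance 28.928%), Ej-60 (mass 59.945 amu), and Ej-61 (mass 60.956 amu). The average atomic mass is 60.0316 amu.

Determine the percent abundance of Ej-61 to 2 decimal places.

Let x and y be the fractions of Ej-60 and Ej-61. Then x + y = 1 − 0.28928 = 0.71072 and 59.945x + 60.956y = 60.0316 − 0.28928×58.961 = 42.97536192.
Substituting: 59.945x + 60.956(0.71072 − x) = 42.97536192
(59.945 − 60.956)x = -0.3472864  ⇒  x = 0.34351, y = 0.36721
Ej-60: 34.35%, Ej-61: 36.72%.

36.72%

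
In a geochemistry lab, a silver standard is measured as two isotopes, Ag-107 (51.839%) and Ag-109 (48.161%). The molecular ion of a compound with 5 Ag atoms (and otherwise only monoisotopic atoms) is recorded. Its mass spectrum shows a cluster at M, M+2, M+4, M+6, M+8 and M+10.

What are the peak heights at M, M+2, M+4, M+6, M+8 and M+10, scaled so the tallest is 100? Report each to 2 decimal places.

Expanding (0.51839 + 0.48161)^5:
P(M) = 0.51839^5 = 0.037435
P(M+2) = 5 × 0.51839^4 × 0.48161^1 = 0.173897
P(M+4) = 10 × 0.51839^3 × 0.48161^2 = 0.323118
P(M+6) = 10 × 0.51839^2 × 0.48161^3 = 0.300192
P(M+8) = 5 × 0.51839^1 × 0.48161^4 = 0.139447
P(M+10) = 0.48161^5 = 0.025911
The M+4 peak is largest (0.323118); scaling to 100 gives 11.59 : 53.82 : 100.00 : 92.90 : 43.16 : 8.02.

11.59 : 53.82 : 100.00 : 92.90 : 43.16 : 8.02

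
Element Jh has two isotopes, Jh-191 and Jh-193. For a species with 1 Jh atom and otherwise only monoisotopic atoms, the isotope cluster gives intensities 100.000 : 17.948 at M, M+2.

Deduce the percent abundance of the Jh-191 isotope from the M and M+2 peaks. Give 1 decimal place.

84.8%

Let p = fractional abundance of Jh-191. I(M+2)/I(M) = [C(1,1)·p^0·(1−p)] / p^1 = 1·(1−p)/p = 17.948/100.000 = 0.1795
(1−p)/p = 0.1795/1 = 0.1795  ⇒  p = 1/(1 + 0.1795) = 0.8478
Jh-191: 84.8%, Jh-193: 15.2%.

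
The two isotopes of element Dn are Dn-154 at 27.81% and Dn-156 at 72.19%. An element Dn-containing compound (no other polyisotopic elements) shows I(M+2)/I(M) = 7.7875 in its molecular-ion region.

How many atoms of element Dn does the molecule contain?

3

With n Dn atoms, P(M+2)/P(M) = C(n,1)·p^(n−1)q / p^n = n·q/p = n · 0.7219/0.2781.
n = 7.7875 × 0.2781/0.7219 = 3.00 ≈ 3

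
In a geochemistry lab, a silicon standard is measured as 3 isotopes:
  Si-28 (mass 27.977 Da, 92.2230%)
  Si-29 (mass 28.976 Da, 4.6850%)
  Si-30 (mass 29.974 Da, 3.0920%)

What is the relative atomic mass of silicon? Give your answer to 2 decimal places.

28.09 Da

Ar = Σ fᵢ·mᵢ = 0.922230 × 27.977 + 0.046850 × 28.976 + 0.030920 × 29.974
= 25.8012 + 1.3575 + 0.9268 = 28.0855 Da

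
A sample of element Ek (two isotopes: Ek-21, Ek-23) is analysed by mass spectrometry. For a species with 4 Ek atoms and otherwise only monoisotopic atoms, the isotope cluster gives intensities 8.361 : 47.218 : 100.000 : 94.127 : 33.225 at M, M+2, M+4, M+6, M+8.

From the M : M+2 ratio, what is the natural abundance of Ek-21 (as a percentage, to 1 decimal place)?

Write p for the Ek-21 fraction. I(M+2)/I(M) = [C(4,1)·p^3·(1−p)] / p^4 = 4·(1−p)/p = 47.218/8.361 = 5.6474
(1−p)/p = 5.6474/4 = 1.4119  ⇒  p = 1/(1 + 1.4119) = 0.4146
Ek-21: 41.5%, Ek-23: 58.5%.

41.5%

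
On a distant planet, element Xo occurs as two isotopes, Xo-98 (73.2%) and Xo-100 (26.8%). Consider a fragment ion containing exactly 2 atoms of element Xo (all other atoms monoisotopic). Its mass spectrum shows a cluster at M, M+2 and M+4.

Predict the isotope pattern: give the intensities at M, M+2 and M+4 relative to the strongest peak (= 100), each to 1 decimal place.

100.0 : 73.2 : 13.4

The 2 Xo atoms are independent, so intensities follow the terms of (0.732 + 0.268)^2.
P(M) = 0.732^2 = 0.535824
P(M+2) = 2 × 0.732^1 × 0.268^1 = 0.392352
P(M+4) = 0.268^2 = 0.071824
The M peak is largest (0.535824); scaling to 100 gives 100.0 : 73.2 : 13.4.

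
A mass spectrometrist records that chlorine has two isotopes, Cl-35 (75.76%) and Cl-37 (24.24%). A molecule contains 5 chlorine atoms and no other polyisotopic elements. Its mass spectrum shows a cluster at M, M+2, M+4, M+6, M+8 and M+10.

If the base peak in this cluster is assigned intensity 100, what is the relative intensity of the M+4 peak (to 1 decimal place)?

Binomial terms of (0.7576 + 0.2424)^5: M 0.2496, M+2 0.3993, M+4 0.2555, M+6 0.0817, M+8 0.0131, M+10 0.0008 → M+2 is the base peak.
P(M+2) = C(5,1) × 0.7576^4 × 0.2424^1 = 5 × 0.32942751 × 0.2424 = 0.399266 (base)
P(M+4) = C(5,2) × 0.7576^3 × 0.2424^2 = 10 × 0.4348304 × 0.05875776 = 0.255497
Relative intensity = 0.255497 / 0.399266 × 100 = 64.0

64.0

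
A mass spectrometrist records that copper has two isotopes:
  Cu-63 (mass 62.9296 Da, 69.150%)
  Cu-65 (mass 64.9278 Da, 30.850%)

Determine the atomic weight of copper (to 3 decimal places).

Average mass = Σ (abundance × isotope mass) = 0.69150 × 62.9296 + 0.30850 × 64.9278
= 43.51582 + 20.03023 = 63.54605 Da

63.546 Da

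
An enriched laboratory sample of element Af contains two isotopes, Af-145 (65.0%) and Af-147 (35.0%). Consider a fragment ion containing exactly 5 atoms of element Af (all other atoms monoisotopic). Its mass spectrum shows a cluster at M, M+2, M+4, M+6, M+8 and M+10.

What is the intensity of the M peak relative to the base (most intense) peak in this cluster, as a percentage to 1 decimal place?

Binomial terms of (0.650 + 0.350)^5: M 0.1160, M+2 0.3124, M+4 0.3364, M+6 0.1811, M+8 0.0488, M+10 0.0053 → M+4 is the base peak.
P(M+4) = C(5,2) × 0.650^3 × 0.350^2 = 10 × 0.274625 × 0.1225 = 0.336416 (base)
P(M) = C(5,0) × 0.650^5 × 0.350^0 = 1 × 0.11602906 × 1.0000 = 0.116029
Relative intensity = 0.116029 / 0.336416 × 100 = 34.5

34.5%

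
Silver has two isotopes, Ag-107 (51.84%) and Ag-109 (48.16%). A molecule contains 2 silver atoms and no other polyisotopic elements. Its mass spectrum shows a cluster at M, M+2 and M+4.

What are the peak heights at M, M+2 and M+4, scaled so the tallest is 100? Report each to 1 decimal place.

Each Ag atom is independently Ag-107 (p = 0.5184) or Ag-109 (q = 0.4816); the cluster is the binomial expansion (p + q)^2.
P(M) = 0.5184^2 = 0.268739
P(M+2) = 2 × 0.5184^1 × 0.4816^1 = 0.499323
P(M+4) = 0.4816^2 = 0.231939
The M+2 peak is largest (0.499323); scaling to 100 gives 53.8 : 100.0 : 46.5.

53.8 : 100.0 : 46.5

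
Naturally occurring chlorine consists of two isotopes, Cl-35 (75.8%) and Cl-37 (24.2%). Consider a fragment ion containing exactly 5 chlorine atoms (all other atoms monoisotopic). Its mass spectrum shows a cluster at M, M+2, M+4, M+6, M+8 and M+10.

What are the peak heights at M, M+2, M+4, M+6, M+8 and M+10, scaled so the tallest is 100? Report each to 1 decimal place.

Each Cl atom is independently Cl-35 (p = 0.758) or Cl-37 (q = 0.242); the cluster is the binomial expansion (p + q)^5.
P(M) = 0.758^5 = 0.250234
P(M+2) = 5 × 0.758^4 × 0.242^1 = 0.399450
P(M+4) = 10 × 0.758^3 × 0.242^2 = 0.255058
P(M+6) = 10 × 0.758^2 × 0.242^3 = 0.081430
P(M+8) = 5 × 0.758^1 × 0.242^4 = 0.012999
P(M+10) = 0.242^5 = 0.000830
The M+2 peak is largest (0.399450); scaling to 100 gives 62.6 : 100.0 : 63.9 : 20.4 : 3.3 : 0.2.

62.6 : 100.0 : 63.9 : 20.4 : 3.3 : 0.2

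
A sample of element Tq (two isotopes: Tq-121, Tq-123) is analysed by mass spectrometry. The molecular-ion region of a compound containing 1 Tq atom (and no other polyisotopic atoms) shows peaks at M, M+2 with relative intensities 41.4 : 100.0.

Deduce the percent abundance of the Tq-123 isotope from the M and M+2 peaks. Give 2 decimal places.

Write p for the Tq-121 fraction. I(M+2)/I(M) = [C(1,1)·p^0·(1−p)] / p^1 = 1·(1−p)/p = 100.0/41.4 = 2.4155
(1−p)/p = 2.4155/1 = 2.4155  ⇒  p = 1/(1 + 2.4155) = 0.2928
Tq-121: 29.28%, Tq-123: 70.72%.

70.72%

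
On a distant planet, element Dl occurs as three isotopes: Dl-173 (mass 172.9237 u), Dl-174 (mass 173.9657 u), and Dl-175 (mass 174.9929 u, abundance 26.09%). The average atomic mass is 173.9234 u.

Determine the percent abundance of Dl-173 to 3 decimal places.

29.779%

Let x and y be the fractions of Dl-173 and Dl-174. Then x + y = 1 − 0.2609 = 0.7391 and 172.9237x + 173.9657y = 173.9234 − 0.2609×174.9929 = 128.26775239.
Substituting: 172.9237x + 173.9657(0.7391 − x) = 128.26775239
(172.9237 − 173.9657)x = -0.31029648  ⇒  x = 0.29779, y = 0.44131
Dl-173: 29.779%, Dl-174: 44.131%.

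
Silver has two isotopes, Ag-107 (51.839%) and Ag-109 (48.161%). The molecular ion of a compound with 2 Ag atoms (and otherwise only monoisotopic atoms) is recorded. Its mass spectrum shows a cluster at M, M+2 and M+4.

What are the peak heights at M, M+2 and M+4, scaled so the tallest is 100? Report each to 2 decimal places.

53.82 : 100.00 : 46.45

Each Ag atom is independently Ag-107 (p = 0.51839) or Ag-109 (q = 0.48161); the cluster is the binomial expansion (p + q)^2.
P(M) = 0.51839^2 = 0.268728
P(M+2) = 2 × 0.51839^1 × 0.48161^1 = 0.499324
P(M+4) = 0.48161^2 = 0.231948
The M+2 peak is largest (0.499324); scaling to 100 gives 53.82 : 100.00 : 46.45.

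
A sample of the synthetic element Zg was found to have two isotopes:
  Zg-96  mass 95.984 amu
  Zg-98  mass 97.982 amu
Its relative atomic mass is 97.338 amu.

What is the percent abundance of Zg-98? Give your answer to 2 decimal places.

With x = fraction of Zg-96 (so Zg-98 is 1 − x):
95.984·x + 97.982·(1 − x) = 97.338
(95.984 − 97.982)·x = 97.338 − 97.982
x = -0.644 / -1.998 = 0.32232 → 32.23% Zg-96, 67.77% Zg-98.

67.77%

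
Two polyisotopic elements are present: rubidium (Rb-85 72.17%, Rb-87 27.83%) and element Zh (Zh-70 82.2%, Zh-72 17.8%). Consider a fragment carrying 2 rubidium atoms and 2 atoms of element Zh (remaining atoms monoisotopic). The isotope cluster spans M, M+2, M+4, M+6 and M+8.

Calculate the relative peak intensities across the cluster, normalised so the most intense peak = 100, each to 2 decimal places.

83.03 : 100.00 : 43.98 : 8.35 : 0.58

Rubidium pattern (n=2): 0.52085089 : 0.40169822 : 0.07745089
Element Zh pattern (n=2): 0.675684 : 0.292632 : 0.031684
Convolve the two distributions (both contribute in 2-u steps):
  M: 0.52085089×0.675684 = 0.351931
  M+2: 0.52085089×0.292632 + 0.40169822×0.675684 = 0.423839
  M+4: 0.52085089×0.031684 + 0.40169822×0.292632 + 0.07745089×0.675684 = 0.186385
  M+6: 0.40169822×0.031684 + 0.07745089×0.292632 = 0.035392
  M+8: 0.07745089×0.031684 = 0.002454
Scale to base peak (0.423839) = 100: 83.03 : 100.00 : 43.98 : 8.35 : 0.58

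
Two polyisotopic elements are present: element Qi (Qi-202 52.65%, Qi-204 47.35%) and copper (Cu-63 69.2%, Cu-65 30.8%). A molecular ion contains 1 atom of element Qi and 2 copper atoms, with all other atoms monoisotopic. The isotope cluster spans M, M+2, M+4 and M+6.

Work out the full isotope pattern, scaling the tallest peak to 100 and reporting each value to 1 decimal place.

Element Qi pattern (n=1): 0.5265 : 0.4735
Copper pattern (n=2): 0.478864 : 0.426272 : 0.094864
Convolve the two distributions (both contribute in 2-u steps):
  M: 0.5265×0.478864 = 0.252122
  M+2: 0.5265×0.426272 + 0.4735×0.478864 = 0.451174
  M+4: 0.5265×0.094864 + 0.4735×0.426272 = 0.251786
  M+6: 0.4735×0.094864 = 0.044918
Scale to base peak (0.451174) = 100: 55.9 : 100.0 : 55.8 : 10.0

55.9 : 100.0 : 55.8 : 10.0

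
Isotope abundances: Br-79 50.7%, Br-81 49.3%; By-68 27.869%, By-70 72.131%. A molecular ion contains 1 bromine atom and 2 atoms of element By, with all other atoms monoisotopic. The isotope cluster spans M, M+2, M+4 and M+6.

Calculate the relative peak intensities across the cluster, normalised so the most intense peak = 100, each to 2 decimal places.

Bromine pattern (n=1): 0.5070 : 0.4930
Element By pattern (n=2): 0.07766812 : 0.40204377 : 0.52028812
Convolve the two distributions (both contribute in 2-u steps):
  M: 0.5070×0.07766812 = 0.039378
  M+2: 0.5070×0.40204377 + 0.4930×0.07766812 = 0.242127
  M+4: 0.5070×0.52028812 + 0.4930×0.40204377 = 0.461994
  M+6: 0.4930×0.52028812 = 0.256502
Scale to base peak (0.461994) = 100: 8.52 : 52.41 : 100.00 : 55.52

8.52 : 52.41 : 100.00 : 55.52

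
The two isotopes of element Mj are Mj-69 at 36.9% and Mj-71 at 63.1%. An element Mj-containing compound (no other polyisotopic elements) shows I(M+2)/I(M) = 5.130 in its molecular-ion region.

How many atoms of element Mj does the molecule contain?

3

The M+2/M ratio from n Mj atoms is n · q/p = n · 0.631/0.369.
n = 5.130 × 0.369/0.631 = 3.00 ≈ 3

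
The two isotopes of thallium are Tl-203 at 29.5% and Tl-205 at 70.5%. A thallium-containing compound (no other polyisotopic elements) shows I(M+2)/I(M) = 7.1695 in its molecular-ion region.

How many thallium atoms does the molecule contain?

3

For n independent Tl atoms, I(M+2)/I(M) = n · (abundance Tl-205) / (abundance Tl-203) = n · 0.705/0.295.
n = 7.1695 × 0.295/0.705 = 3.00 ≈ 3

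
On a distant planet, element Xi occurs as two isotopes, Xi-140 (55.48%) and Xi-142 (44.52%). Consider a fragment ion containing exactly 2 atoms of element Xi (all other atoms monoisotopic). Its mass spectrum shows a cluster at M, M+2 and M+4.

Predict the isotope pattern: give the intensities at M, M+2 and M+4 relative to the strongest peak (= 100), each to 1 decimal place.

62.3 : 100.0 : 40.1

Expanding (0.5548 + 0.4452)^2:
P(M) = 0.5548^2 = 0.307803
P(M+2) = 2 × 0.5548^1 × 0.4452^1 = 0.493994
P(M+4) = 0.4452^2 = 0.198203
The M+2 peak is largest (0.493994); scaling to 100 gives 62.3 : 100.0 : 40.1.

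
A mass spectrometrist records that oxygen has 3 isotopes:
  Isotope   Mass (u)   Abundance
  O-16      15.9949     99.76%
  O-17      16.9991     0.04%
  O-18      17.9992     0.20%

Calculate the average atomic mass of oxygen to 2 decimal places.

16.00 u

Ar = Σ fᵢ·mᵢ = 0.9976 × 15.9949 + 0.0004 × 16.9991 + 0.0020 × 17.9992
= 15.95651 + 0.00680 + 0.03600 = 15.99931 u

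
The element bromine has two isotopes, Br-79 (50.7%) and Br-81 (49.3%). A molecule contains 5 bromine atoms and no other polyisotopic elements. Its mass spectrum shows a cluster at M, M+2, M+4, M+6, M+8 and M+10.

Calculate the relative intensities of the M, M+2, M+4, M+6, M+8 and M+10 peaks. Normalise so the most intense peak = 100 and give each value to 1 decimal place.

Expanding (0.507 + 0.493)^5:
P(M) = 0.507^5 = 0.033500
P(M+2) = 5 × 0.507^4 × 0.493^1 = 0.162873
P(M+4) = 10 × 0.507^3 × 0.493^2 = 0.316751
P(M+6) = 10 × 0.507^2 × 0.493^3 = 0.308004
P(M+8) = 5 × 0.507^1 × 0.493^4 = 0.149750
P(M+10) = 0.493^5 = 0.029123
The M+4 peak is largest (0.316751); scaling to 100 gives 10.6 : 51.4 : 100.0 : 97.2 : 47.3 : 9.2.

10.6 : 51.4 : 100.0 : 97.2 : 47.3 : 9.2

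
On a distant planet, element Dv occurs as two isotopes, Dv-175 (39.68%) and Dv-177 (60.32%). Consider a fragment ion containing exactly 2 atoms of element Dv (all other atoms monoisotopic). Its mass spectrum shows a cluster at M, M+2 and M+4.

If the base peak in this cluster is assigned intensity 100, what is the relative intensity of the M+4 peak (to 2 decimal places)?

(0.3968 + 0.6032)^2 gives M 0.1575, M+2 0.4787, M+4 0.3639; the largest is M+2.
P(M+2) = C(2,1) × 0.3968^1 × 0.6032^1 = 2 × 0.3968 × 0.6032 = 0.478700 (base)
P(M+4) = C(2,2) × 0.3968^0 × 0.6032^2 = 1 × 1.0000 × 0.36385024 = 0.363850
Relative intensity = 0.363850 / 0.478700 × 100 = 76.01

76.01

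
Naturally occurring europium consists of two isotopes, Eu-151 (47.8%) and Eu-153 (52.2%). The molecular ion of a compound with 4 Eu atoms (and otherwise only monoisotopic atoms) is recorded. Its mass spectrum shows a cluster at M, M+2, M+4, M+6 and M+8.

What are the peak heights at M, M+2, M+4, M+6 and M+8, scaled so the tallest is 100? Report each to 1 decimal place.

Expanding (0.478 + 0.522)^4:
P(M) = 0.478^4 = 0.052205
P(M+2) = 4 × 0.478^3 × 0.522^1 = 0.228042
P(M+4) = 6 × 0.478^2 × 0.522^2 = 0.373549
P(M+6) = 4 × 0.478^1 × 0.522^3 = 0.271956
P(M+8) = 0.522^4 = 0.074248
The M+4 peak is largest (0.373549); scaling to 100 gives 14.0 : 61.0 : 100.0 : 72.8 : 19.9.

14.0 : 61.0 : 100.0 : 72.8 : 19.9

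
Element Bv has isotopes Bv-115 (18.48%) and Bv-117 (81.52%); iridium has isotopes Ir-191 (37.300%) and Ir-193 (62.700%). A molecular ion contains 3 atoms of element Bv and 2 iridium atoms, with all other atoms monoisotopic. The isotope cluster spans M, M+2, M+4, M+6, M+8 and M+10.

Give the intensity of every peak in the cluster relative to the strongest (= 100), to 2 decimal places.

0.22 : 3.66 : 23.30 : 70.44 : 100.00 : 53.48

Element Bv pattern (n=3): 0.00631111 : 0.08351978 : 0.3684271 : 0.54174201
Iridium pattern (n=2): 0.139129 : 0.467742 : 0.393129
Convolve the two distributions (both contribute in 2-u steps):
  M: 0.00631111×0.139129 = 0.000878
  M+2: 0.00631111×0.467742 + 0.08351978×0.139129 = 0.014572
  M+4: 0.00631111×0.393129 + 0.08351978×0.467742 + 0.3684271×0.139129 = 0.092806
  M+6: 0.08351978×0.393129 + 0.3684271×0.467742 + 0.54174201×0.139129 = 0.280535
  M+8: 0.3684271×0.393129 + 0.54174201×0.467742 = 0.398235
  M+10: 0.54174201×0.393129 = 0.212974
Scale to base peak (0.398235) = 100: 0.22 : 3.66 : 23.30 : 70.44 : 100.00 : 53.48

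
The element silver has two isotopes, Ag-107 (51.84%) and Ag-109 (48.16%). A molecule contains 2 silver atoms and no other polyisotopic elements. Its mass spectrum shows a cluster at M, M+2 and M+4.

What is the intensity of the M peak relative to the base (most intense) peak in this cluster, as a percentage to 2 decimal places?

Binomial terms of (0.5184 + 0.4816)^2: M 0.2687, M+2 0.4993, M+4 0.2319 → M+2 is the base peak.
P(M+2) = C(2,1) × 0.5184^1 × 0.4816^1 = 2 × 0.5184 × 0.4816 = 0.499323 (base)
P(M) = C(2,0) × 0.5184^2 × 0.4816^0 = 1 × 0.26873856 × 1.0000 = 0.268739
Relative intensity = 0.268739 / 0.499323 × 100 = 53.82

53.82%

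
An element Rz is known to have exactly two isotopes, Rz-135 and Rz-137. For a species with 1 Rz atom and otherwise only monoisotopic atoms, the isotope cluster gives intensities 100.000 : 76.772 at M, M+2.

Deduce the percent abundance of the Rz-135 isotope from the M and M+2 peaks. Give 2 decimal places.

Write p for the Rz-135 fraction. I(M+2)/I(M) = [C(1,1)·p^0·(1−p)] / p^1 = 1·(1−p)/p = 76.772/100.000 = 0.7677
(1−p)/p = 0.7677/1 = 0.7677  ⇒  p = 1/(1 + 0.7677) = 0.5657
Rz-135: 56.57%, Rz-137: 43.43%.

56.57%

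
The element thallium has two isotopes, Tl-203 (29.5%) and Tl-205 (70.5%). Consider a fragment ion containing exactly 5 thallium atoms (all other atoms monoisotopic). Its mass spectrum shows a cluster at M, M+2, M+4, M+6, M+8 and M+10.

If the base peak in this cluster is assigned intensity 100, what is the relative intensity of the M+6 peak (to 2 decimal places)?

83.69

(0.295 + 0.705)^5 gives M 0.0022, M+2 0.0267, M+4 0.1276, M+6 0.3049, M+8 0.3644, M+10 0.1742; the largest is M+8.
P(M+8) = C(5,4) × 0.295^1 × 0.705^4 = 5 × 0.2950 × 0.24703385 = 0.364375 (base)
P(M+6) = C(5,3) × 0.295^2 × 0.705^3 = 10 × 0.087025 × 0.35040263 = 0.304938
Relative intensity = 0.304938 / 0.364375 × 100 = 83.69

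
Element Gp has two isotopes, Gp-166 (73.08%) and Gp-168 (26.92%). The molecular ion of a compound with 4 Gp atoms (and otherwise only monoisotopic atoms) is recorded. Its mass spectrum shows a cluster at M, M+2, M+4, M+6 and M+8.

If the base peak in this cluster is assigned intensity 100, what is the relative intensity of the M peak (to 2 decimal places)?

Binomial terms of (0.7308 + 0.2692)^4: M 0.2852, M+2 0.4203, M+4 0.2322, M+6 0.0570, M+8 0.0053 → M+2 is the base peak.
P(M+2) = C(4,1) × 0.7308^3 × 0.2692^1 = 4 × 0.39029736 × 0.2692 = 0.420272 (base)
P(M) = C(4,0) × 0.7308^4 × 0.2692^0 = 1 × 0.28522931 × 1.0000 = 0.285229
Relative intensity = 0.285229 / 0.420272 × 100 = 67.87

67.87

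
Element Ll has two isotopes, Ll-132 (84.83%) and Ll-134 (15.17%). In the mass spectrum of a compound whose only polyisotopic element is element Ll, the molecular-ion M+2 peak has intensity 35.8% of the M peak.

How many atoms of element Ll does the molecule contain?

With n Ll atoms, P(M+2)/P(M) = C(n,1)·p^(n−1)q / p^n = n·q/p = n · 0.1517/0.8483.
n = 0.358 × 0.8483/0.1517 = 2.00 ≈ 2

2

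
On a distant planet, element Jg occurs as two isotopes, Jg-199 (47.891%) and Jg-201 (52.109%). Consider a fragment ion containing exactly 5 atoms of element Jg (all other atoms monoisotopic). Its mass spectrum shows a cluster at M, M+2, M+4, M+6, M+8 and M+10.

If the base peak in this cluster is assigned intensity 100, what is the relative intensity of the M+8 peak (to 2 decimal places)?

54.40

(0.47891 + 0.52109)^5 gives M 0.0252, M+2 0.1371, M+4 0.2983, M+6 0.3245, M+8 0.1766, M+10 0.0384; the largest is M+6.
P(M+6) = C(5,3) × 0.47891^2 × 0.52109^3 = 10 × 0.22935479 × 0.14149406 = 0.324523 (base)
P(M+8) = C(5,4) × 0.47891^1 × 0.52109^4 = 5 × 0.47891 × 0.07373114 = 0.176553
Relative intensity = 0.176553 / 0.324523 × 100 = 54.40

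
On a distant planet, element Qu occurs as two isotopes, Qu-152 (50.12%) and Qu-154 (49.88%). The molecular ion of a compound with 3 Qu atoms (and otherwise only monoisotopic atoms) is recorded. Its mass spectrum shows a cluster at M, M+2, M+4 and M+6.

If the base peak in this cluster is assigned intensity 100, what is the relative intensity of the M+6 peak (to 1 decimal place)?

33.0

Binomial terms of (0.5012 + 0.4988)^3: M 0.1259, M+2 0.3759, M+4 0.3741, M+6 0.1241 → M+2 is the base peak.
P(M+2) = C(3,1) × 0.5012^2 × 0.4988^1 = 3 × 0.25120144 × 0.4988 = 0.375898 (base)
P(M+6) = C(3,3) × 0.5012^0 × 0.4988^3 = 1 × 1.0000 × 0.12410216 = 0.124102
Relative intensity = 0.124102 / 0.375898 × 100 = 33.0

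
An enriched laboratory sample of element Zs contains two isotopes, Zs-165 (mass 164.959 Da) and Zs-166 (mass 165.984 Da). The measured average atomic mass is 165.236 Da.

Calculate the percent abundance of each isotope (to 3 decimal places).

Zs-165: 72.976%, Zs-166: 27.024%

Let x be the fractional abundance of Zs-165; then Zs-166 has abundance 1 − x.
164.959·x + 165.984·(1 − x) = 165.236
(164.959 − 165.984)·x = 165.236 − 165.984
x = -0.748 / -1.025 = 0.72976 → 72.976% Zs-165, 27.024% Zs-166.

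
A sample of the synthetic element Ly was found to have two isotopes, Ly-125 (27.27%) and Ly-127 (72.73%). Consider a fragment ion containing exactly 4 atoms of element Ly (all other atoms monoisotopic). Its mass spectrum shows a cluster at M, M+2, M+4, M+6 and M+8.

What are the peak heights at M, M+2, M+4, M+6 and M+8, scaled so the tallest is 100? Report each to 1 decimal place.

Each Ly atom is independently Ly-125 (p = 0.2727) or Ly-127 (q = 0.7273); the cluster is the binomial expansion (p + q)^4.
P(M) = 0.2727^4 = 0.005530
P(M+2) = 4 × 0.2727^3 × 0.7273^1 = 0.058997
P(M+4) = 6 × 0.2727^2 × 0.7273^2 = 0.236020
P(M+6) = 4 × 0.2727^1 × 0.7273^3 = 0.419649
P(M+8) = 0.7273^4 = 0.279804
The M+6 peak is largest (0.419649); scaling to 100 gives 1.3 : 14.1 : 56.2 : 100.0 : 66.7.

1.3 : 14.1 : 56.2 : 100.0 : 66.7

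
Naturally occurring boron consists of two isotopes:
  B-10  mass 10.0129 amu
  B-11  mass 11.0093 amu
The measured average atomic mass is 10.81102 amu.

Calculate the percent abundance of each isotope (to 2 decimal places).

Let x be the fractional abundance of B-10; then B-11 has abundance 1 − x.
10.0129·x + 11.0093·(1 − x) = 10.81102
(10.0129 − 11.0093)·x = 10.81102 − 11.0093
x = -0.19828 / -0.9964 = 0.19900 → 19.90% B-10, 80.10% B-11.

B-10: 19.90%, B-11: 80.10%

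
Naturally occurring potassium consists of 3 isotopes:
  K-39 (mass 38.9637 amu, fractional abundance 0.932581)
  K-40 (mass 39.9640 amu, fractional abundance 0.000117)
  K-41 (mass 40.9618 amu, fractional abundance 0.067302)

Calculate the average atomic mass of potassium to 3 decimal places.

39.098 amu

Ar = Σ fᵢ·mᵢ = 0.932581 × 38.9637 + 0.000117 × 39.9640 + 0.067302 × 40.9618
= 36.33681 + 0.00468 + 2.75681 = 39.09830 amu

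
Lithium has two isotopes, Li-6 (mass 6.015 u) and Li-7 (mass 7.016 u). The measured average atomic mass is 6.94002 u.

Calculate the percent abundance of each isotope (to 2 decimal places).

With x = fraction of Li-6 (so Li-7 is 1 − x):
6.015·x + 7.016·(1 − x) = 6.94002
(6.015 − 7.016)·x = 6.94002 − 7.016
x = -0.07598 / -1.001 = 0.07590 → 7.59% Li-6, 92.41% Li-7.

Li-6: 7.59%, Li-7: 92.41%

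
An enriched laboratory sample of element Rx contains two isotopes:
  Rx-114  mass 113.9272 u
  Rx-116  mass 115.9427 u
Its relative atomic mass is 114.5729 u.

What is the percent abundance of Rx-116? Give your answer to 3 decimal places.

With x = fraction of Rx-114 (so Rx-116 is 1 − x):
113.9272·x + 115.9427·(1 − x) = 114.5729
(113.9272 − 115.9427)·x = 114.5729 − 115.9427
x = -1.3698 / -2.0155 = 0.67963 → 67.963% Rx-114, 32.037% Rx-116.

32.037%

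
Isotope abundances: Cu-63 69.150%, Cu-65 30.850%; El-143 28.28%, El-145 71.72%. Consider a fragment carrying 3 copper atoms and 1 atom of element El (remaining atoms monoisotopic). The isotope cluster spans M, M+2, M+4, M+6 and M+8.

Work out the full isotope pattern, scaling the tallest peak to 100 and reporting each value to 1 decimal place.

25.1 : 97.1 : 100.0 : 40.2 : 5.6

Copper pattern (n=3): 0.33065611 : 0.44254842 : 0.19743483 : 0.02936064
Element El pattern (n=1): 0.2828 : 0.7172
Convolve the two distributions (both contribute in 2-u steps):
  M: 0.33065611×0.2828 = 0.093510
  M+2: 0.33065611×0.7172 + 0.44254842×0.2828 = 0.362299
  M+4: 0.44254842×0.7172 + 0.19743483×0.2828 = 0.373230
  M+6: 0.19743483×0.7172 + 0.02936064×0.2828 = 0.149903
  M+8: 0.02936064×0.7172 = 0.021057
Scale to base peak (0.373230) = 100: 25.1 : 97.1 : 100.0 : 40.2 : 5.6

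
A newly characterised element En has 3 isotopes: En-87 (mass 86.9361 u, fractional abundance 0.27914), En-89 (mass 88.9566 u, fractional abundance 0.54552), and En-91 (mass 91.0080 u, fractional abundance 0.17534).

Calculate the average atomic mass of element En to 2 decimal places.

The abundance-weighted mean is 0.27914 × 86.9361 + 0.54552 × 88.9566 + 0.17534 × 91.0080
= 24.26734 + 48.52760 + 15.95734 = 88.75228 u

88.75 u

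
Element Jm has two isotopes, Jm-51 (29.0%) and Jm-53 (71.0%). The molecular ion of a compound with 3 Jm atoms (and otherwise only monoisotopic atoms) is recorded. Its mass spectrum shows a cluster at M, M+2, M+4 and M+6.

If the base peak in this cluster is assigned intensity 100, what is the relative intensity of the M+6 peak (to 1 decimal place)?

81.6

(0.290 + 0.710)^3 gives M 0.0244, M+2 0.1791, M+4 0.4386, M+6 0.3579; the largest is M+4.
P(M+4) = C(3,2) × 0.290^1 × 0.710^2 = 3 × 0.2900 × 0.5041 = 0.438567 (base)
P(M+6) = C(3,3) × 0.290^0 × 0.710^3 = 1 × 1.0000 × 0.357911 = 0.357911
Relative intensity = 0.357911 / 0.438567 × 100 = 81.6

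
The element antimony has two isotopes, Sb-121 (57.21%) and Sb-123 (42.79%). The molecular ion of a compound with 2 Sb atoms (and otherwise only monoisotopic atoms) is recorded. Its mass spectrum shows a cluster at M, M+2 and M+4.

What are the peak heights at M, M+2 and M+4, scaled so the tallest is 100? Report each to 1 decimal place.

Each Sb atom is independently Sb-121 (p = 0.5721) or Sb-123 (q = 0.4279); the cluster is the binomial expansion (p + q)^2.
P(M) = 0.5721^2 = 0.327298
P(M+2) = 2 × 0.5721^1 × 0.4279^1 = 0.489603
P(M+4) = 0.4279^2 = 0.183098
The M+2 peak is largest (0.489603); scaling to 100 gives 66.8 : 100.0 : 37.4.

66.8 : 100.0 : 37.4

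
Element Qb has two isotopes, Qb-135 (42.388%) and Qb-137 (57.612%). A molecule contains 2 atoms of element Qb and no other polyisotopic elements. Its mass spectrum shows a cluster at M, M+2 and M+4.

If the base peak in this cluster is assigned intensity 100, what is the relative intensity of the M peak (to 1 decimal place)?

(0.42388 + 0.57612)^2 gives M 0.1797, M+2 0.4884, M+4 0.3319; the largest is M+2.
P(M+2) = C(2,1) × 0.42388^1 × 0.57612^1 = 2 × 0.42388 × 0.57612 = 0.488411 (base)
P(M) = C(2,0) × 0.42388^2 × 0.57612^0 = 1 × 0.17967425 × 1.0000 = 0.179674
Relative intensity = 0.179674 / 0.488411 × 100 = 36.8

36.8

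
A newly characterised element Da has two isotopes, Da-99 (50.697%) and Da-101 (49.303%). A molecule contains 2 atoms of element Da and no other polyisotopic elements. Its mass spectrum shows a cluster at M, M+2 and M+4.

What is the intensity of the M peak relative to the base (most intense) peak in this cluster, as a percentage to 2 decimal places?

Term probabilities: M 0.2570, M+2 0.4999, M+4 0.2431. Base peak = M+2.
P(M+2) = C(2,1) × 0.50697^1 × 0.49303^1 = 2 × 0.50697 × 0.49303 = 0.499903 (base)
P(M) = C(2,0) × 0.50697^2 × 0.49303^0 = 1 × 0.25701858 × 1.0000 = 0.257019
Relative intensity = 0.257019 / 0.499903 × 100 = 51.41

51.41%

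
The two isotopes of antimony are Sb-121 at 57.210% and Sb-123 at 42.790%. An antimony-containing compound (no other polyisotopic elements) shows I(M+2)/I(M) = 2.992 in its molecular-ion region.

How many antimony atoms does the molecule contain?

With n Sb atoms, P(M+2)/P(M) = C(n,1)·p^(n−1)q / p^n = n·q/p = n · 0.42790/0.57210.
n = 2.992 × 0.57210/0.42790 = 4.00 ≈ 4

4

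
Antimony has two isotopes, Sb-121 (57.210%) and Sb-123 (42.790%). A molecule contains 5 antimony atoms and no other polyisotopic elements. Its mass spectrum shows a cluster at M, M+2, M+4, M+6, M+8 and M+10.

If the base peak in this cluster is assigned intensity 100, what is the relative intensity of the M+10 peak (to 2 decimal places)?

4.18

(0.57210 + 0.42790)^5 gives M 0.0613, M+2 0.2292, M+4 0.3428, M+6 0.2564, M+8 0.0959, M+10 0.0143; the largest is M+4.
P(M+4) = C(5,2) × 0.57210^3 × 0.42790^2 = 10 × 0.18724742 × 0.18309841 = 0.342847 (base)
P(M+10) = C(5,5) × 0.57210^0 × 0.42790^5 = 1 × 1.0000 × 0.01434536 = 0.014345
Relative intensity = 0.014345 / 0.342847 × 100 = 4.18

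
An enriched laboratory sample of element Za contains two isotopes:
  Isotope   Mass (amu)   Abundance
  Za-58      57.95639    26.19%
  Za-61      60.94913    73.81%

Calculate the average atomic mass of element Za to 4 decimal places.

60.1653 amu

The abundance-weighted mean is 0.2619 × 57.95639 + 0.7381 × 60.94913
= 15.178779 + 44.986553 = 60.165332 amu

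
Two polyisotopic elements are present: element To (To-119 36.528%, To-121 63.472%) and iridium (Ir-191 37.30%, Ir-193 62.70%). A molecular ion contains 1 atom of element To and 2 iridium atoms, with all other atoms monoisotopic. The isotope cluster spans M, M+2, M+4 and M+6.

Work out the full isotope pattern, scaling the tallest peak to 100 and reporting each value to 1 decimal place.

Element To pattern (n=1): 0.36528 : 0.63472
Iridium pattern (n=2): 0.139129 : 0.467742 : 0.393129
Convolve the two distributions (both contribute in 2-u steps):
  M: 0.36528×0.139129 = 0.050821
  M+2: 0.36528×0.467742 + 0.63472×0.139129 = 0.259165
  M+4: 0.36528×0.393129 + 0.63472×0.467742 = 0.440487
  M+6: 0.63472×0.393129 = 0.249527
Scale to base peak (0.440487) = 100: 11.5 : 58.8 : 100.0 : 56.6

11.5 : 58.8 : 100.0 : 56.6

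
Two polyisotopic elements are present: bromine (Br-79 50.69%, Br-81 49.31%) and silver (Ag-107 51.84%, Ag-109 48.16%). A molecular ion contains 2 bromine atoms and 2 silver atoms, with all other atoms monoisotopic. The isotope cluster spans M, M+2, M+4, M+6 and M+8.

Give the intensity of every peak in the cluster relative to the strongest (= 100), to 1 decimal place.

Bromine pattern (n=2): 0.25694761 : 0.49990478 : 0.24314761
Silver pattern (n=2): 0.26873856 : 0.49932288 : 0.23193856
Convolve the two distributions (both contribute in 2-u steps):
  M: 0.25694761×0.26873856 = 0.069052
  M+2: 0.25694761×0.49932288 + 0.49990478×0.26873856 = 0.262644
  M+4: 0.25694761×0.23193856 + 0.49990478×0.49932288 + 0.24314761×0.26873856 = 0.374553
  M+6: 0.49990478×0.23193856 + 0.24314761×0.49932288 = 0.237356
  M+8: 0.24314761×0.23193856 = 0.056395
Scale to base peak (0.374553) = 100: 18.4 : 70.1 : 100.0 : 63.4 : 15.1

18.4 : 70.1 : 100.0 : 63.4 : 15.1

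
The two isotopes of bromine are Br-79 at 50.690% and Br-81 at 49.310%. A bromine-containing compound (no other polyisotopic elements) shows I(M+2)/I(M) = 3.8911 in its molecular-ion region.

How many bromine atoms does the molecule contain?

The M+2/M ratio from n Br atoms is n · q/p = n · 0.49310/0.50690.
n = 3.8911 × 0.50690/0.49310 = 4.00 ≈ 4

4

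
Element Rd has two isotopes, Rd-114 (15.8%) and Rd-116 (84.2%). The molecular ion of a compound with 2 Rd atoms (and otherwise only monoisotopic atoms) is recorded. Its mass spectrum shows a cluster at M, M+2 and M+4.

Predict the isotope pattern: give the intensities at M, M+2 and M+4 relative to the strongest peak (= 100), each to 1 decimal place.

The 2 Rd atoms are independent, so intensities follow the terms of (0.158 + 0.842)^2.
P(M) = 0.158^2 = 0.024964
P(M+2) = 2 × 0.158^1 × 0.842^1 = 0.266072
P(M+4) = 0.842^2 = 0.708964
The M+4 peak is largest (0.708964); scaling to 100 gives 3.5 : 37.5 : 100.0.

3.5 : 37.5 : 100.0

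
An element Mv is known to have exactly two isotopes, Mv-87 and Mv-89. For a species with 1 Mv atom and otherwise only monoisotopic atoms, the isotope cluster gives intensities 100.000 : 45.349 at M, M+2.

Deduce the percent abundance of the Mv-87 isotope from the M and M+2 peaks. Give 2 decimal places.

Let p = fractional abundance of Mv-87. I(M+2)/I(M) = [C(1,1)·p^0·(1−p)] / p^1 = 1·(1−p)/p = 45.349/100.000 = 0.4535
(1−p)/p = 0.4535/1 = 0.4535  ⇒  p = 1/(1 + 0.4535) = 0.6880
Mv-87: 68.80%, Mv-89: 31.20%.

68.80%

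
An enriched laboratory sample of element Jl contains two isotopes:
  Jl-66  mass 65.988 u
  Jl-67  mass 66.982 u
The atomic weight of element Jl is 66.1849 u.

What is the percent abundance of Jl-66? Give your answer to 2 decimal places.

Let x be the fractional abundance of Jl-66; then Jl-67 has abundance 1 − x.
65.988·x + 66.982·(1 − x) = 66.1849
(65.988 − 66.982)·x = 66.1849 − 66.982
x = -0.7971 / -0.994 = 0.80191 → 80.19% Jl-66, 19.81% Jl-67.

80.19%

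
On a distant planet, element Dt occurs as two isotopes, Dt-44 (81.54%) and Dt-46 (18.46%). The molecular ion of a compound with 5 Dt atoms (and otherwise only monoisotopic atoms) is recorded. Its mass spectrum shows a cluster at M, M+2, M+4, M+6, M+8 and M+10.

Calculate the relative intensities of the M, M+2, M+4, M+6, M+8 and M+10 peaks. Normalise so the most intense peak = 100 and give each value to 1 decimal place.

The 5 Dt atoms are independent, so intensities follow the terms of (0.8154 + 0.1846)^5.
P(M) = 0.8154^5 = 0.360457
P(M+2) = 5 × 0.8154^4 × 0.1846^1 = 0.408023
P(M+4) = 10 × 0.8154^3 × 0.1846^2 = 0.184746
P(M+6) = 10 × 0.8154^2 × 0.1846^3 = 0.041825
P(M+8) = 5 × 0.8154^1 × 0.1846^4 = 0.004734
P(M+10) = 0.1846^5 = 0.000214
The M+2 peak is largest (0.408023); scaling to 100 gives 88.3 : 100.0 : 45.3 : 10.3 : 1.2 : 0.1.

88.3 : 100.0 : 45.3 : 10.3 : 1.2 : 0.1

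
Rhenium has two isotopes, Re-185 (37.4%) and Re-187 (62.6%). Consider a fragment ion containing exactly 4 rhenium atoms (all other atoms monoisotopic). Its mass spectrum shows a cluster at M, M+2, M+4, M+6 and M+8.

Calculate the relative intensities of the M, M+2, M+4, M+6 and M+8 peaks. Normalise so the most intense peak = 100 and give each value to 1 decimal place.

5.3 : 35.7 : 89.6 : 100.0 : 41.8

The 4 Re atoms are independent, so intensities follow the terms of (0.374 + 0.626)^4.
P(M) = 0.374^4 = 0.019565
P(M+2) = 4 × 0.374^3 × 0.626^1 = 0.130993
P(M+4) = 6 × 0.374^2 × 0.626^2 = 0.328884
P(M+6) = 4 × 0.374^1 × 0.626^3 = 0.366990
P(M+8) = 0.626^4 = 0.153567
The M+6 peak is largest (0.366990); scaling to 100 gives 5.3 : 35.7 : 89.6 : 100.0 : 41.8.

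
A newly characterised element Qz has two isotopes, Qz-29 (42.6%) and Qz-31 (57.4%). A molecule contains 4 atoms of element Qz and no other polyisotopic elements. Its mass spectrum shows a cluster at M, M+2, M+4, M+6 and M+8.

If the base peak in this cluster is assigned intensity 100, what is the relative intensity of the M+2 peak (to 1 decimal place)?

49.5

(0.426 + 0.574)^4 gives M 0.0329, M+2 0.1775, M+4 0.3588, M+6 0.3223, M+8 0.1086; the largest is M+4.
P(M+4) = C(4,2) × 0.426^2 × 0.574^2 = 6 × 0.181476 × 0.329476 = 0.358752 (base)
P(M+2) = C(4,1) × 0.426^3 × 0.574^1 = 4 × 0.07730878 × 0.5740 = 0.177501
Relative intensity = 0.177501 / 0.358752 × 100 = 49.5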